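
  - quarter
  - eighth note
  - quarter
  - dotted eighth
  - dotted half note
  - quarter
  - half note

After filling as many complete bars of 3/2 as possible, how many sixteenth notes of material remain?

One bar of 3/2 = 24 sixteenth notes.
Working in sixteenth notes: quarter = 4; eighth note = 2; quarter = 4; dotted eighth = 3; dotted half note = 12; quarter = 4; half note = 8.
Altogether 4 + 2 + 4 + 3 + 12 + 4 + 8 = 37.
37 ÷ 24 = 1 complete bar with 13 sixteenth notes remaining.

13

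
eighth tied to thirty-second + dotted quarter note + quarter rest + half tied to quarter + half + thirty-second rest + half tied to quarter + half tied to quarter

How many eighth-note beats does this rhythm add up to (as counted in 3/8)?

One eighth-note beat = 4 thirty-second notes.
In thirty-second notes: eighth tied to thirty-second (eighth + thirty-second) = 5; dotted quarter note = 12; quarter rest = 8; half tied to quarter (half + quarter) = 24; half = 16; thirty-second rest = 1; half tied to quarter (half + quarter) = 24; half tied to quarter (half + quarter) = 24.
Adding: 5 + 12 + 8 + 24 + 16 + 1 + 24 + 24 = 114.
114 ÷ 4 = 28.5 beats.

28.5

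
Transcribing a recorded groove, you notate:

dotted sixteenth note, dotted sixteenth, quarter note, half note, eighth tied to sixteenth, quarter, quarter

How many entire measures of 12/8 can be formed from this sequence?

1

One bar of 12/8 = 48 thirty-second notes.
Express everything in thirty-second notes: dotted sixteenth note = 3; dotted sixteenth = 3; quarter note = 8; half note = 16; eighth tied to sixteenth (eighth + sixteenth) = 6; quarter = 8; quarter = 8.
Altogether 3 + 3 + 8 + 16 + 6 + 8 + 8 = 52.
52 ÷ 48 = 1 complete bar with 4 left over.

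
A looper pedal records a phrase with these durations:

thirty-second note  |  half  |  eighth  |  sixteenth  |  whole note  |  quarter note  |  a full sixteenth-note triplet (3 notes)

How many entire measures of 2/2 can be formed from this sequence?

One bar of 2/2 = 32 thirty-second notes.
Each duration in thirty-second notes: thirty-second note = 1; half = 16; eighth = 4; sixteenth = 2; whole note = 32; quarter note = 8; a full sixteenth-note triplet (3 notes) (three triplet sixteenths span one eighth) = 4.
Altogether 1 + 16 + 4 + 2 + 32 + 8 + 4 = 67.
67 ÷ 32 = 2 complete bars with 3 left over.

2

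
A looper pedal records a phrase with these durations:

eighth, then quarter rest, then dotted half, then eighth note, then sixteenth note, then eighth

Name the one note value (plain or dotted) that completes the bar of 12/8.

The bar of 12/8 = 24 sixteenth notes.
Convert each value to sixteenth notes: eighth = 2; quarter rest = 4; dotted half = 12; eighth note = 2; sixteenth note = 1; eighth = 2.
Altogether 2 + 4 + 12 + 2 + 1 + 2 = 23.
Remaining: 24 − 23 = 1 sixteenth note, which is a sixteenth note.

sixteenth note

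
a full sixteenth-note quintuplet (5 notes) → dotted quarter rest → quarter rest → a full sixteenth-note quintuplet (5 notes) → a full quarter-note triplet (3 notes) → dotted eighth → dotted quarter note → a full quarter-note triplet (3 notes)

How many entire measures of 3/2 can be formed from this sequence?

One bar of 3/2 = 24 sixteenth notes.
In sixteenth notes: a full sixteenth-note quintuplet (5 notes) (five quintuplet sixteenths span one quarter) = 4; dotted quarter rest = 6; quarter rest = 4; a full sixteenth-note quintuplet (5 notes) (five quintuplet sixteenths span one quarter) = 4; a full quarter-note triplet (3 notes) (three triplet quarters span one half) = 8; dotted eighth = 3; dotted quarter note = 6; a full quarter-note triplet (3 notes) (three triplet quarters span one half) = 8.
Adding: 4 + 6 + 4 + 4 + 8 + 3 + 6 + 8 = 43.
43 ÷ 24 = 1 complete bar with 19 left over.

1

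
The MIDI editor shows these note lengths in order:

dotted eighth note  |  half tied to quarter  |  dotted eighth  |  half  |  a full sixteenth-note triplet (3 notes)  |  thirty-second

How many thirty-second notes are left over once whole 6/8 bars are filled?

9

One bar of 6/8 = 24 thirty-second notes.
In thirty-second notes: dotted eighth note = 6; half tied to quarter (half + quarter) = 24; dotted eighth = 6; half = 16; a full sixteenth-note triplet (3 notes) (three triplet sixteenths span one eighth) = 4; thirty-second = 1.
Sum: 6 + 24 + 6 + 16 + 4 + 1 = 57.
57 ÷ 24 = 2 complete bars with 9 thirty-second notes remaining.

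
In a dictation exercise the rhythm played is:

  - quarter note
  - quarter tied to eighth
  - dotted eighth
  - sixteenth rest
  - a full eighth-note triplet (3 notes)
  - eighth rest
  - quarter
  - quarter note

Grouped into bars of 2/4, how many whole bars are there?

One bar of 2/4 = 8 sixteenth notes.
Working in sixteenth notes: quarter note = 4; quarter tied to eighth (quarter + eighth) = 6; dotted eighth = 3; sixteenth rest = 1; a full eighth-note triplet (3 notes) (three triplet eighths span one quarter) = 4; eighth rest = 2; quarter = 4; quarter note = 4.
Sum: 4 + 6 + 3 + 1 + 4 + 2 + 4 + 4 = 28.
28 ÷ 8 = 3 complete bars with 4 left over.

3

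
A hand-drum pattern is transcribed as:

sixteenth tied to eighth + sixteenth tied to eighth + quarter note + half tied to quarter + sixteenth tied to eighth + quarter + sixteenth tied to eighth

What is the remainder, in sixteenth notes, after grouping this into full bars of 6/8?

One bar of 6/8 = 12 sixteenth notes.
Working in sixteenth notes: sixteenth tied to eighth (sixteenth + eighth) = 3; sixteenth tied to eighth (sixteenth + eighth) = 3; quarter note = 4; half tied to quarter (half + quarter) = 12; sixteenth tied to eighth (sixteenth + eighth) = 3; quarter = 4; sixteenth tied to eighth (sixteenth + eighth) = 3.
Total: 3 + 3 + 4 + 12 + 3 + 4 + 3 = 32.
32 ÷ 12 = 2 complete bars with 8 sixteenth notes remaining.

8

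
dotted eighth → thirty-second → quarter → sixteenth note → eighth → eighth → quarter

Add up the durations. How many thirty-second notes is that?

33

Express everything in thirty-second notes: dotted eighth = 6; thirty-second = 1; quarter = 8; sixteenth note = 2; eighth = 4; eighth = 4; quarter = 8.
Adding: 6 + 1 + 8 + 2 + 4 + 4 + 8 = 33 thirty-second notes.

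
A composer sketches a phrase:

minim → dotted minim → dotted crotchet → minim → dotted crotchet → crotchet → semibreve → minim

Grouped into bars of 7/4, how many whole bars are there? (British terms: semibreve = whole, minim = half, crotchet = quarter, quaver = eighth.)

2

One bar of 7/4 = 14 eighth notes.
In eighth notes: minim = 4; dotted minim = 6; dotted crotchet = 3; minim = 4; dotted crotchet = 3; crotchet = 2; semibreve = 8; minim = 4.
Total: 4 + 6 + 3 + 4 + 3 + 2 + 8 + 4 = 34.
34 ÷ 14 = 2 complete bars with 6 left over.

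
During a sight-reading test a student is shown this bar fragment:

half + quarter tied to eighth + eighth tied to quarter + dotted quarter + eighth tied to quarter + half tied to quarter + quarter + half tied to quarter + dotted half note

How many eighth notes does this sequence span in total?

Working in eighth notes: half = 4; quarter tied to eighth (quarter + eighth) = 3; eighth tied to quarter (eighth + quarter) = 3; dotted quarter = 3; eighth tied to quarter (eighth + quarter) = 3; half tied to quarter (half + quarter) = 6; quarter = 2; half tied to quarter (half + quarter) = 6; dotted half note = 6.
Sum: 4 + 3 + 3 + 3 + 3 + 6 + 2 + 6 + 6 = 36 eighth notes.

36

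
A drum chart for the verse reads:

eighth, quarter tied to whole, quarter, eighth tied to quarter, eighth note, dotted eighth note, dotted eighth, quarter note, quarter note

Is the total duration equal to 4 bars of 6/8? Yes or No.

One bar of 6/8 = 12 sixteenth notes, so 4 bars = 48.
Working in sixteenth notes: eighth = 2; quarter tied to whole (quarter + whole) = 20; quarter = 4; eighth tied to quarter (eighth + quarter) = 6; eighth note = 2; dotted eighth note = 3; dotted eighth = 3; quarter note = 4; quarter note = 4.
Adding: 2 + 20 + 4 + 6 + 2 + 3 + 3 + 4 + 4 = 48.
48 equals 48, so the answer is Yes.

Yes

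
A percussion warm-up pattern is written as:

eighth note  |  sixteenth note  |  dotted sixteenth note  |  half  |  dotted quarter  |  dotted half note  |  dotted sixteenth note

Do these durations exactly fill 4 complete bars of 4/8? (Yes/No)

Yes

One bar of 4/8 = 16 thirty-second notes, so 4 bars = 64.
In thirty-second notes: eighth note = 4; sixteenth note = 2; dotted sixteenth note = 3; half = 16; dotted quarter = 12; dotted half note = 24; dotted sixteenth note = 3.
Sum: 4 + 2 + 3 + 16 + 12 + 24 + 3 = 64.
64 equals 64, so the answer is Yes.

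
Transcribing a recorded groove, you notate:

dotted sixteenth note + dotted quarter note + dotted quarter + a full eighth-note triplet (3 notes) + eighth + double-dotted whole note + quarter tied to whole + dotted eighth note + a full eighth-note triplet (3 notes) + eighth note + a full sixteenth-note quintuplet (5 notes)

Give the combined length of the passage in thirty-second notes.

161

In thirty-second notes: dotted sixteenth note = 3; dotted quarter note = 12; dotted quarter = 12; a full eighth-note triplet (3 notes) (three triplet eighths span one quarter) = 8; eighth = 4; double-dotted whole note = 56; quarter tied to whole (quarter + whole) = 40; dotted eighth note = 6; a full eighth-note triplet (3 notes) (three triplet eighths span one quarter) = 8; eighth note = 4; a full sixteenth-note quintuplet (5 notes) (five quintuplet sixteenths span one quarter) = 8.
Sum: 3 + 12 + 12 + 8 + 4 + 56 + 40 + 6 + 8 + 4 + 8 = 161 thirty-second notes.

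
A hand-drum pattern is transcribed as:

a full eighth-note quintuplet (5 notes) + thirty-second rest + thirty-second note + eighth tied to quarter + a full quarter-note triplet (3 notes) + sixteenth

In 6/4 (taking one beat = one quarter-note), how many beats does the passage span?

One quarter-note beat = 8 thirty-second notes.
Working in thirty-second notes: a full eighth-note quintuplet (5 notes) (five quintuplet eighths span one half) = 16; thirty-second rest = 1; thirty-second note = 1; eighth tied to quarter (eighth + quarter) = 12; a full quarter-note triplet (3 notes) (three triplet quarters span one half) = 16; sixteenth = 2.
Altogether 16 + 1 + 1 + 12 + 16 + 2 = 48.
48 ÷ 8 = 6 beats.

6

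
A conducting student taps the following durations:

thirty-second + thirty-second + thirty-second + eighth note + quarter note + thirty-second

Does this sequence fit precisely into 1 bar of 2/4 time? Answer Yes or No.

Yes

One bar of 2/4 = 16 thirty-second notes.
Each duration in thirty-second notes: thirty-second = 1; thirty-second = 1; thirty-second = 1; eighth note = 4; quarter note = 8; thirty-second = 1.
Adding: 1 + 1 + 1 + 4 + 8 + 1 = 16.
16 equals 16, so the answer is Yes.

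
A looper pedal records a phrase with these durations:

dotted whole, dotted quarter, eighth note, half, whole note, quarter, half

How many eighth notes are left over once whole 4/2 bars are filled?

2

One bar of 4/2 = 16 eighth notes.
Express everything in eighth notes: dotted whole = 12; dotted quarter = 3; eighth note = 1; half = 4; whole note = 8; quarter = 2; half = 4.
Adding: 12 + 3 + 1 + 4 + 8 + 2 + 4 = 34.
34 ÷ 16 = 2 complete bars with 2 eighth notes remaining.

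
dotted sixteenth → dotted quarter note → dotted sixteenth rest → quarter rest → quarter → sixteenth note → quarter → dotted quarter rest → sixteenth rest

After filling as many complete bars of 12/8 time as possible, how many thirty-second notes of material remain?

One bar of 12/8 = 48 thirty-second notes.
Each duration in thirty-second notes: dotted sixteenth = 3; dotted quarter note = 12; dotted sixteenth rest = 3; quarter rest = 8; quarter = 8; sixteenth note = 2; quarter = 8; dotted quarter rest = 12; sixteenth rest = 2.
Total: 3 + 12 + 3 + 8 + 8 + 2 + 8 + 12 + 2 = 58.
58 ÷ 48 = 1 complete bar with 10 thirty-second notes remaining.

10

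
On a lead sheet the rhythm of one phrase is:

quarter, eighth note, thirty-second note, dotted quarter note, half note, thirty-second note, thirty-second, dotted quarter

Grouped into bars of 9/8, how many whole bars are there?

1

One bar of 9/8 = 36 thirty-second notes.
Each duration in thirty-second notes: quarter = 8; eighth note = 4; thirty-second note = 1; dotted quarter note = 12; half note = 16; thirty-second note = 1; thirty-second = 1; dotted quarter = 12.
Altogether 8 + 4 + 1 + 12 + 16 + 1 + 1 + 12 = 55.
55 ÷ 36 = 1 complete bar with 19 left over.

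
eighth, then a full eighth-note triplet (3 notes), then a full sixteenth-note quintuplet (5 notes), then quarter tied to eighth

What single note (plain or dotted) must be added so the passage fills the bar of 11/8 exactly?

dotted quarter note

The bar of 11/8 = 11 eighth notes.
In eighth notes: eighth = 1; a full eighth-note triplet (3 notes) (three triplet eighths span one quarter) = 2; a full sixteenth-note quintuplet (5 notes) (five quintuplet sixteenths span one quarter) = 2; quarter tied to eighth (quarter + eighth) = 3.
Altogether 1 + 2 + 2 + 3 = 8.
Remaining: 11 − 8 = 3 eighth notes, which is a dotted quarter note.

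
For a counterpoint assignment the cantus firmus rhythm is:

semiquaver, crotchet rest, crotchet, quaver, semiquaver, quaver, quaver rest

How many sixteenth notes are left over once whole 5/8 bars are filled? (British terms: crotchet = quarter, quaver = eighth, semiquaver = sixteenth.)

6

One bar of 5/8 = 10 sixteenth notes.
In sixteenth notes: semiquaver = 1; crotchet rest = 4; crotchet = 4; quaver = 2; semiquaver = 1; quaver = 2; quaver rest = 2.
Adding: 1 + 4 + 4 + 2 + 1 + 2 + 2 = 16.
16 ÷ 10 = 1 complete bar with 6 sixteenth notes remaining.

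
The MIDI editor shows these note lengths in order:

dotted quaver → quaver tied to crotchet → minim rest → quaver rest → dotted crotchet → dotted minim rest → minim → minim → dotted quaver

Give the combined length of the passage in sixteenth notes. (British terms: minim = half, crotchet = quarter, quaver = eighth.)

In sixteenth notes: dotted quaver = 3; quaver tied to crotchet (quaver + crotchet) = 6; minim rest = 8; quaver rest = 2; dotted crotchet = 6; dotted minim rest = 12; minim = 8; minim = 8; dotted quaver = 3.
Altogether 3 + 6 + 8 + 2 + 6 + 12 + 8 + 8 + 3 = 56 sixteenth notes.

56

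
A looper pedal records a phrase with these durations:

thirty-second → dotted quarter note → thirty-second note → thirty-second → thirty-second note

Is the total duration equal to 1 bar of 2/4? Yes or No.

One bar of 2/4 = 16 thirty-second notes.
In thirty-second notes: thirty-second = 1; dotted quarter note = 12; thirty-second note = 1; thirty-second = 1; thirty-second note = 1.
Adding: 1 + 12 + 1 + 1 + 1 = 16.
16 equals 16, so the answer is Yes.

Yes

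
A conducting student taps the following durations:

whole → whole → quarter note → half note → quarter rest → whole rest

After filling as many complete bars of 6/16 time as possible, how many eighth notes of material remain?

One bar of 6/16 = 3 eighth notes.
Express everything in eighth notes: whole = 8; whole = 8; quarter note = 2; half note = 4; quarter rest = 2; whole rest = 8.
Total: 8 + 8 + 2 + 4 + 2 + 8 = 32.
32 ÷ 3 = 10 complete bars with 2 eighth notes remaining.

2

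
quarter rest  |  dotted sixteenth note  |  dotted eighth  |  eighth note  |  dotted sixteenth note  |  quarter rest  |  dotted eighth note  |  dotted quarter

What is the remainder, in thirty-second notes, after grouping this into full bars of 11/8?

6

One bar of 11/8 = 44 thirty-second notes.
In thirty-second notes: quarter rest = 8; dotted sixteenth note = 3; dotted eighth = 6; eighth note = 4; dotted sixteenth note = 3; quarter rest = 8; dotted eighth note = 6; dotted quarter = 12.
Total: 8 + 3 + 6 + 4 + 3 + 8 + 6 + 12 = 50.
50 ÷ 44 = 1 complete bar with 6 thirty-second notes remaining.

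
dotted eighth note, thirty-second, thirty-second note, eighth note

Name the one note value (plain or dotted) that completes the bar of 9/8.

dotted half note

The bar of 9/8 = 36 thirty-second notes.
Convert each value to thirty-second notes: dotted eighth note = 6; thirty-second = 1; thirty-second note = 1; eighth note = 4.
Altogether 6 + 1 + 1 + 4 = 12.
Remaining: 36 − 12 = 24 thirty-second notes, which is a dotted half note.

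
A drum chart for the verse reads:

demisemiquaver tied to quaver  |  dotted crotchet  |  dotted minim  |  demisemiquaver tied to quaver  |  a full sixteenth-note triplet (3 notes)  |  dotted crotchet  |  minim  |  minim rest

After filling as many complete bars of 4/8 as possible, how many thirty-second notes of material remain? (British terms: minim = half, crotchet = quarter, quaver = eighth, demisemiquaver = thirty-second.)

14

One bar of 4/8 = 16 thirty-second notes.
In thirty-second notes: demisemiquaver tied to quaver (demisemiquaver + quaver) = 5; dotted crotchet = 12; dotted minim = 24; demisemiquaver tied to quaver (demisemiquaver + quaver) = 5; a full sixteenth-note triplet (3 notes) (three triplet sixteenths span one eighth) = 4; dotted crotchet = 12; minim = 16; minim rest = 16.
Sum: 5 + 12 + 24 + 5 + 4 + 12 + 16 + 16 = 94.
94 ÷ 16 = 5 complete bars with 14 thirty-second notes remaining.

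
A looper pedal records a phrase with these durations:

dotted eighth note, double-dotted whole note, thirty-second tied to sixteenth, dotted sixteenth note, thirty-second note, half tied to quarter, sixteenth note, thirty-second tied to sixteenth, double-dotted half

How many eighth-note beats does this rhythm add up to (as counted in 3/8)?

31.5

One eighth-note beat = 4 thirty-second notes.
Each duration in thirty-second notes: dotted eighth note = 6; double-dotted whole note = 56; thirty-second tied to sixteenth (thirty-second + sixteenth) = 3; dotted sixteenth note = 3; thirty-second note = 1; half tied to quarter (half + quarter) = 24; sixteenth note = 2; thirty-second tied to sixteenth (thirty-second + sixteenth) = 3; double-dotted half = 28.
Total: 6 + 56 + 3 + 3 + 1 + 24 + 2 + 3 + 28 = 126.
126 ÷ 4 = 31.5 beats.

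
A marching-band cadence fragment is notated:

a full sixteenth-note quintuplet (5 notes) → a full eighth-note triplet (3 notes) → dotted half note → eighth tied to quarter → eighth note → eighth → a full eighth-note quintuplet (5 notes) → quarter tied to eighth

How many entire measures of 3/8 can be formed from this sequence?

One bar of 3/8 = 3 eighth notes.
Working in eighth notes: a full sixteenth-note quintuplet (5 notes) (five quintuplet sixteenths span one quarter) = 2; a full eighth-note triplet (3 notes) (three triplet eighths span one quarter) = 2; dotted half note = 6; eighth tied to quarter (eighth + quarter) = 3; eighth note = 1; eighth = 1; a full eighth-note quintuplet (5 notes) (five quintuplet eighths span one half) = 4; quarter tied to eighth (quarter + eighth) = 3.
Altogether 2 + 2 + 6 + 3 + 1 + 1 + 4 + 3 = 22.
22 ÷ 3 = 7 complete bars with 1 left over.

7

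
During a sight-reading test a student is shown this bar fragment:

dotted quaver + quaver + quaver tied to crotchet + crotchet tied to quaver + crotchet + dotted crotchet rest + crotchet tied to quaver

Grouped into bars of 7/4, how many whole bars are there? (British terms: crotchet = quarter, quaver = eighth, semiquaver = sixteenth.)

One bar of 7/4 = 28 sixteenth notes.
Each duration in sixteenth notes: dotted quaver = 3; quaver = 2; quaver tied to crotchet (quaver + crotchet) = 6; crotchet tied to quaver (crotchet + quaver) = 6; crotchet = 4; dotted crotchet rest = 6; crotchet tied to quaver (crotchet + quaver) = 6.
Adding: 3 + 2 + 6 + 6 + 4 + 6 + 6 = 33.
33 ÷ 28 = 1 complete bar with 5 left over.

1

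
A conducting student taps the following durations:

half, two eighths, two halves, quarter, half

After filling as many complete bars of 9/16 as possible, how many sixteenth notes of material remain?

4

One bar of 9/16 = 9 sixteenth notes.
Each duration in sixteenth notes: half = 8; eighth = 2; eighth = 2; half = 8; half = 8; quarter = 4; half = 8.
Sum: 8 + 2 + 2 + 8 + 8 + 4 + 8 = 40.
40 ÷ 9 = 4 complete bars with 4 sixteenth notes remaining.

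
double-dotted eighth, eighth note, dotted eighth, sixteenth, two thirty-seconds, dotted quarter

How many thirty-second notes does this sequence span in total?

33

Each duration in thirty-second notes: double-dotted eighth = 7; eighth note = 4; dotted eighth = 6; sixteenth = 2; thirty-second = 1; thirty-second = 1; dotted quarter = 12.
Altogether 7 + 4 + 6 + 2 + 1 + 1 + 12 = 33 thirty-second notes.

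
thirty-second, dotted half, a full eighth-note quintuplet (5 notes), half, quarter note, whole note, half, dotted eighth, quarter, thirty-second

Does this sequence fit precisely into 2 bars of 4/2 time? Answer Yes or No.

One bar of 4/2 = 64 thirty-second notes, so 2 bars = 128.
Express everything in thirty-second notes: thirty-second = 1; dotted half = 24; a full eighth-note quintuplet (5 notes) (five quintuplet eighths span one half) = 16; half = 16; quarter note = 8; whole note = 32; half = 16; dotted eighth = 6; quarter = 8; thirty-second = 1.
Sum: 1 + 24 + 16 + 16 + 8 + 32 + 16 + 6 + 8 + 1 = 128.
128 equals 128, so the answer is Yes.

Yes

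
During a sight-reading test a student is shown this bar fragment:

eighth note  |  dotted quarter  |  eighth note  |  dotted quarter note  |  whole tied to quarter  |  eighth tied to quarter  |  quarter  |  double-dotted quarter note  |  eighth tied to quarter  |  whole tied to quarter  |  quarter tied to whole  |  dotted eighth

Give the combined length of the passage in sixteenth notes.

Express everything in sixteenth notes: eighth note = 2; dotted quarter = 6; eighth note = 2; dotted quarter note = 6; whole tied to quarter (whole + quarter) = 20; eighth tied to quarter (eighth + quarter) = 6; quarter = 4; double-dotted quarter note = 7; eighth tied to quarter (eighth + quarter) = 6; whole tied to quarter (whole + quarter) = 20; quarter tied to whole (quarter + whole) = 20; dotted eighth = 3.
Adding: 2 + 6 + 2 + 6 + 20 + 6 + 4 + 7 + 6 + 20 + 20 + 3 = 102 sixteenth notes.

102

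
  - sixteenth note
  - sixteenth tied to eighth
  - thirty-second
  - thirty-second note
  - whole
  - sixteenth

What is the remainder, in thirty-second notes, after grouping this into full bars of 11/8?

One bar of 11/8 = 44 thirty-second notes.
In thirty-second notes: sixteenth note = 2; sixteenth tied to eighth (sixteenth + eighth) = 6; thirty-second = 1; thirty-second note = 1; whole = 32; sixteenth = 2.
Sum: 2 + 6 + 1 + 1 + 32 + 2 = 44.
44 ÷ 44 = 1 complete bar with 0 thirty-second notes remaining.

0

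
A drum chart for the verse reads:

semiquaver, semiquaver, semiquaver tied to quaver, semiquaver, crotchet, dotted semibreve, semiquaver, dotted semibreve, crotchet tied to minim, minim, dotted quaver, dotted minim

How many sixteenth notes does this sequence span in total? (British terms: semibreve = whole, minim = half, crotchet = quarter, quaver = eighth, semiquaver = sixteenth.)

In sixteenth notes: semiquaver = 1; semiquaver = 1; semiquaver tied to quaver (semiquaver + quaver) = 3; semiquaver = 1; crotchet = 4; dotted semibreve = 24; semiquaver = 1; dotted semibreve = 24; crotchet tied to minim (crotchet + minim) = 12; minim = 8; dotted quaver = 3; dotted minim = 12.
Sum: 1 + 1 + 3 + 1 + 4 + 24 + 1 + 24 + 12 + 8 + 3 + 12 = 94 sixteenth notes.

94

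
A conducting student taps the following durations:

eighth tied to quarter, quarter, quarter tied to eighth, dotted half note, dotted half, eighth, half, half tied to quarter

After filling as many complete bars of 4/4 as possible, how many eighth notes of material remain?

One bar of 4/4 = 8 eighth notes.
Each duration in eighth notes: eighth tied to quarter (eighth + quarter) = 3; quarter = 2; quarter tied to eighth (quarter + eighth) = 3; dotted half note = 6; dotted half = 6; eighth = 1; half = 4; half tied to quarter (half + quarter) = 6.
Adding: 3 + 2 + 3 + 6 + 6 + 1 + 4 + 6 = 31.
31 ÷ 8 = 3 complete bars with 7 eighth notes remaining.

7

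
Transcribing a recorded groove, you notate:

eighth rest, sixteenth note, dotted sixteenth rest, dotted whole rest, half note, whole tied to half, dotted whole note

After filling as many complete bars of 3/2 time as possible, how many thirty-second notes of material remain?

One bar of 3/2 = 48 thirty-second notes.
Each duration in thirty-second notes: eighth rest = 4; sixteenth note = 2; dotted sixteenth rest = 3; dotted whole rest = 48; half note = 16; whole tied to half (whole + half) = 48; dotted whole note = 48.
Sum: 4 + 2 + 3 + 48 + 16 + 48 + 48 = 169.
169 ÷ 48 = 3 complete bars with 25 thirty-second notes remaining.

25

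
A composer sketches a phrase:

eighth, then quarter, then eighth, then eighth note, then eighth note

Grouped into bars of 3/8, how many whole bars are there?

2

One bar of 3/8 = 3 eighth notes.
Each duration in eighth notes: eighth = 1; quarter = 2; eighth = 1; eighth note = 1; eighth note = 1.
Sum: 1 + 2 + 1 + 1 + 1 = 6.
6 ÷ 3 = 2 complete bars with 0 left over.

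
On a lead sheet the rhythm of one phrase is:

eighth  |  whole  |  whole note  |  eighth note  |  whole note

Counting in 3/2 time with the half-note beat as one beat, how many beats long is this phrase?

6.5

One half-note beat = 4 eighth notes.
Each duration in eighth notes: eighth = 1; whole = 8; whole note = 8; eighth note = 1; whole note = 8.
Altogether 1 + 8 + 8 + 1 + 8 = 26.
26 ÷ 4 = 6.5 beats.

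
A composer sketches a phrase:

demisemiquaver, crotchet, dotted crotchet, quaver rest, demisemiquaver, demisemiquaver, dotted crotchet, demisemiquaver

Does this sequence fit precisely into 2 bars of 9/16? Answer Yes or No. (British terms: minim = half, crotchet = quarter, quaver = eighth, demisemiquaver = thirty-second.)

One bar of 9/16 = 18 thirty-second notes, so 2 bars = 36.
Each duration in thirty-second notes: demisemiquaver = 1; crotchet = 8; dotted crotchet = 12; quaver rest = 4; demisemiquaver = 1; demisemiquaver = 1; dotted crotchet = 12; demisemiquaver = 1.
Total: 1 + 8 + 12 + 4 + 1 + 1 + 12 + 1 = 40.
40 exceeds 36, so the answer is No.

No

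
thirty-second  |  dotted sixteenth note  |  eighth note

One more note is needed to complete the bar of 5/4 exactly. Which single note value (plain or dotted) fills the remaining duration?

whole note

The bar of 5/4 = 40 thirty-second notes.
In thirty-second notes: thirty-second = 1; dotted sixteenth note = 3; eighth note = 4.
Altogether 1 + 3 + 4 = 8.
Remaining: 40 − 8 = 32 thirty-second notes, which is a whole note.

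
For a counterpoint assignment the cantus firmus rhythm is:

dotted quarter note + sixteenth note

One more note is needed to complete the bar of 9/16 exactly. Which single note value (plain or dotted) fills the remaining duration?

The bar of 9/16 = 9 sixteenth notes.
Each duration in sixteenth notes: dotted quarter note = 6; sixteenth note = 1.
Altogether 6 + 1 = 7.
Remaining: 9 − 7 = 2 sixteenth notes, which is a eighth note.

eighth note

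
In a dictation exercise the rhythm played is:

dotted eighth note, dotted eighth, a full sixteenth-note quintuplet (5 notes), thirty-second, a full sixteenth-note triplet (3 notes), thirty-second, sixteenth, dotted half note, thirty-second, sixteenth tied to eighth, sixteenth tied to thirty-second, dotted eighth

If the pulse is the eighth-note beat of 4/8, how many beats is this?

17

One eighth-note beat = 4 thirty-second notes.
In thirty-second notes: dotted eighth note = 6; dotted eighth = 6; a full sixteenth-note quintuplet (5 notes) (five quintuplet sixteenths span one quarter) = 8; thirty-second = 1; a full sixteenth-note triplet (3 notes) (three triplet sixteenths span one eighth) = 4; thirty-second = 1; sixteenth = 2; dotted half note = 24; thirty-second = 1; sixteenth tied to eighth (sixteenth + eighth) = 6; sixteenth tied to thirty-second (sixteenth + thirty-second) = 3; dotted eighth = 6.
Total: 6 + 6 + 8 + 1 + 4 + 1 + 2 + 24 + 1 + 6 + 3 + 6 = 68.
68 ÷ 4 = 17 beats.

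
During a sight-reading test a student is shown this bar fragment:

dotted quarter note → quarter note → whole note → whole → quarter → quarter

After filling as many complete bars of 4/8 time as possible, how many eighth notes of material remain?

1

One bar of 4/8 = 4 eighth notes.
In eighth notes: dotted quarter note = 3; quarter note = 2; whole note = 8; whole = 8; quarter = 2; quarter = 2.
Total: 3 + 2 + 8 + 8 + 2 + 2 = 25.
25 ÷ 4 = 6 complete bars with 1 eighth note remaining.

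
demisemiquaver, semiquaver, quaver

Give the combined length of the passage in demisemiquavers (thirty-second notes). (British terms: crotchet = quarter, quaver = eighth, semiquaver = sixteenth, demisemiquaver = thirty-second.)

Each duration in thirty-second notes: demisemiquaver = 1; semiquaver = 2; quaver = 4.
Total: 1 + 2 + 4 = 7 thirty-second notes.

7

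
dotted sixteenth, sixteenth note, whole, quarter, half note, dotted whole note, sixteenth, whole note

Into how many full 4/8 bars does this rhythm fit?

One bar of 4/8 = 16 thirty-second notes.
Convert each value to thirty-second notes: dotted sixteenth = 3; sixteenth note = 2; whole = 32; quarter = 8; half note = 16; dotted whole note = 48; sixteenth = 2; whole note = 32.
Adding: 3 + 2 + 32 + 8 + 16 + 48 + 2 + 32 = 143.
143 ÷ 16 = 8 complete bars with 15 left over.

8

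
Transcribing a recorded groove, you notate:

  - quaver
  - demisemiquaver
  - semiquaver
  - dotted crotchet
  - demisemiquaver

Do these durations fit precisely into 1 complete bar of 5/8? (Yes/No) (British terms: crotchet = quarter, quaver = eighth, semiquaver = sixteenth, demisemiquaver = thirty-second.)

One bar of 5/8 = 20 thirty-second notes.
In thirty-second notes: quaver = 4; demisemiquaver = 1; semiquaver = 2; dotted crotchet = 12; demisemiquaver = 1.
Adding: 4 + 1 + 2 + 12 + 1 = 20.
20 equals 20, so the answer is Yes.

Yes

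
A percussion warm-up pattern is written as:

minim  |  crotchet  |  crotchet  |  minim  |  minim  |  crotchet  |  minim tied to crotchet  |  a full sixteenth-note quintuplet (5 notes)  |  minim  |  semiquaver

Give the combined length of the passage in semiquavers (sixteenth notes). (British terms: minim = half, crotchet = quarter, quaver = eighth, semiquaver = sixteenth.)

61

Express everything in sixteenth notes: minim = 8; crotchet = 4; crotchet = 4; minim = 8; minim = 8; crotchet = 4; minim tied to crotchet (minim + crotchet) = 12; a full sixteenth-note quintuplet (5 notes) (five quintuplet sixteenths span one quarter) = 4; minim = 8; semiquaver = 1.
Adding: 8 + 4 + 4 + 8 + 8 + 4 + 12 + 4 + 8 + 1 = 61 sixteenth notes.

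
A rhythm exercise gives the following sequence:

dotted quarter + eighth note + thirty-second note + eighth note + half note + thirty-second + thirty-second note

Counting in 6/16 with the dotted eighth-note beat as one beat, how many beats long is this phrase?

One dotted eighth-note beat = 6 thirty-second notes.
Working in thirty-second notes: dotted quarter = 12; eighth note = 4; thirty-second note = 1; eighth note = 4; half note = 16; thirty-second = 1; thirty-second note = 1.
Total: 12 + 4 + 1 + 4 + 16 + 1 + 1 = 39.
39 ÷ 6 = 6.5 beats.

6.5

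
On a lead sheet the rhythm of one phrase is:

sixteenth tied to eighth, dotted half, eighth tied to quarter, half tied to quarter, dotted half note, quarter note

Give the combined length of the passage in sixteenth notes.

49

Each duration in sixteenth notes: sixteenth tied to eighth (sixteenth + eighth) = 3; dotted half = 12; eighth tied to quarter (eighth + quarter) = 6; half tied to quarter (half + quarter) = 12; dotted half note = 12; quarter note = 4.
Adding: 3 + 12 + 6 + 12 + 12 + 4 = 49 sixteenth notes.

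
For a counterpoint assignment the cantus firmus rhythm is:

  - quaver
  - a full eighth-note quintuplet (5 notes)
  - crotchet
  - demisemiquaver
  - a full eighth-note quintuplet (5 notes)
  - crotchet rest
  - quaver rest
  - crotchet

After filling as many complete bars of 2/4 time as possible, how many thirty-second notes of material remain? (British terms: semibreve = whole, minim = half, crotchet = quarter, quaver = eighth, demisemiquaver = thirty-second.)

1

One bar of 2/4 = 16 thirty-second notes.
Each duration in thirty-second notes: quaver = 4; a full eighth-note quintuplet (5 notes) (five quintuplet eighths span one half) = 16; crotchet = 8; demisemiquaver = 1; a full eighth-note quintuplet (5 notes) (five quintuplet eighths span one half) = 16; crotchet rest = 8; quaver rest = 4; crotchet = 8.
Total: 4 + 16 + 8 + 1 + 16 + 8 + 4 + 8 = 65.
65 ÷ 16 = 4 complete bars with 1 thirty-second note remaining.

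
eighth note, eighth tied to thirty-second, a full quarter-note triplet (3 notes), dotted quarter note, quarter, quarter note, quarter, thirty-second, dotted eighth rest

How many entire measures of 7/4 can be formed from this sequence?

One bar of 7/4 = 56 thirty-second notes.
Express everything in thirty-second notes: eighth note = 4; eighth tied to thirty-second (eighth + thirty-second) = 5; a full quarter-note triplet (3 notes) (three triplet quarters span one half) = 16; dotted quarter note = 12; quarter = 8; quarter note = 8; quarter = 8; thirty-second = 1; dotted eighth rest = 6.
Sum: 4 + 5 + 16 + 12 + 8 + 8 + 8 + 1 + 6 = 68.
68 ÷ 56 = 1 complete bar with 12 left over.

1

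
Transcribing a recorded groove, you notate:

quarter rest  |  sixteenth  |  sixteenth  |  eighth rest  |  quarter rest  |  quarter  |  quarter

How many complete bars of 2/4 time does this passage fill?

2

One bar of 2/4 = 8 sixteenth notes.
Express everything in sixteenth notes: quarter rest = 4; sixteenth = 1; sixteenth = 1; eighth rest = 2; quarter rest = 4; quarter = 4; quarter = 4.
Sum: 4 + 1 + 1 + 2 + 4 + 4 + 4 = 20.
20 ÷ 8 = 2 complete bars with 4 left over.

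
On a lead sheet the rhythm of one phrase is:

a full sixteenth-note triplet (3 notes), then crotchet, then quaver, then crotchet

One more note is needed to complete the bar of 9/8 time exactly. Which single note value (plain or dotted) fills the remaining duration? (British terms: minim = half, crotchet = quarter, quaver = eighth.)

The bar of 9/8 = 9 eighth notes.
Convert each value to eighth notes: a full sixteenth-note triplet (3 notes) (three triplet sixteenths span one eighth) = 1; crotchet = 2; quaver = 1; crotchet = 2.
Adding: 1 + 2 + 1 + 2 = 6.
Remaining: 9 − 6 = 3 eighth notes, which is a dotted quarter note.

dotted quarter note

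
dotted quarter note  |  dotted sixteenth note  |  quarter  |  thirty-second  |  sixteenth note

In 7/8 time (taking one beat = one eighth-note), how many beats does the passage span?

6.5

One eighth-note beat = 4 thirty-second notes.
In thirty-second notes: dotted quarter note = 12; dotted sixteenth note = 3; quarter = 8; thirty-second = 1; sixteenth note = 2.
Sum: 12 + 3 + 8 + 1 + 2 = 26.
26 ÷ 4 = 6.5 beats.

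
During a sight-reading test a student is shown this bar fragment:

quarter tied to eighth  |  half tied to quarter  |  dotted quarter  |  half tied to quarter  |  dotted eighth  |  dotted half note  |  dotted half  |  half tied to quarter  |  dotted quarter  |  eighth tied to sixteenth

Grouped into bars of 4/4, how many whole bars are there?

5

One bar of 4/4 = 16 sixteenth notes.
In sixteenth notes: quarter tied to eighth (quarter + eighth) = 6; half tied to quarter (half + quarter) = 12; dotted quarter = 6; half tied to quarter (half + quarter) = 12; dotted eighth = 3; dotted half note = 12; dotted half = 12; half tied to quarter (half + quarter) = 12; dotted quarter = 6; eighth tied to sixteenth (eighth + sixteenth) = 3.
Sum: 6 + 12 + 6 + 12 + 3 + 12 + 12 + 12 + 6 + 3 = 84.
84 ÷ 16 = 5 complete bars with 4 left over.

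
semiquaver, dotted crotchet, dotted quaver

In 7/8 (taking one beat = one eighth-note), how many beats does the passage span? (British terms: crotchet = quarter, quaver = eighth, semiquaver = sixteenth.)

One eighth-note beat = 2 sixteenth notes.
Working in sixteenth notes: semiquaver = 1; dotted crotchet = 6; dotted quaver = 3.
Sum: 1 + 6 + 3 = 10.
10 ÷ 2 = 5 beats.

5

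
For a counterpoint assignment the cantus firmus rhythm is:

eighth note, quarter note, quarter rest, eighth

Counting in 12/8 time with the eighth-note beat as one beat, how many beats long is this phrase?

6

One eighth-note beat = 2 sixteenth notes.
Working in sixteenth notes: eighth note = 2; quarter note = 4; quarter rest = 4; eighth = 2.
Adding: 2 + 4 + 4 + 2 = 12.
12 ÷ 2 = 6 beats.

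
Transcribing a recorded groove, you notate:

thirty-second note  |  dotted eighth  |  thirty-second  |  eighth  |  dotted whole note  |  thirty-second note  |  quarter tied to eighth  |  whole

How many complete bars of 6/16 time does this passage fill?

One bar of 6/16 = 12 thirty-second notes.
Convert each value to thirty-second notes: thirty-second note = 1; dotted eighth = 6; thirty-second = 1; eighth = 4; dotted whole note = 48; thirty-second note = 1; quarter tied to eighth (quarter + eighth) = 12; whole = 32.
Total: 1 + 6 + 1 + 4 + 48 + 1 + 12 + 32 = 105.
105 ÷ 12 = 8 complete bars with 9 left over.

8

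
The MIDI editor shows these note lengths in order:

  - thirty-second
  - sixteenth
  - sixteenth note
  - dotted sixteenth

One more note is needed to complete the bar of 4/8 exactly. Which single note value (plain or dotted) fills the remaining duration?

The bar of 4/8 = 16 thirty-second notes.
Express everything in thirty-second notes: thirty-second = 1; sixteenth = 2; sixteenth note = 2; dotted sixteenth = 3.
Sum: 1 + 2 + 2 + 3 = 8.
Remaining: 16 − 8 = 8 thirty-second notes, which is a quarter note.

quarter note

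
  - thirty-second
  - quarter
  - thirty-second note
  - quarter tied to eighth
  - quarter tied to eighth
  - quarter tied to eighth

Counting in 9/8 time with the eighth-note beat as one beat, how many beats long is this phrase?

11.5

One eighth-note beat = 4 thirty-second notes.
Each duration in thirty-second notes: thirty-second = 1; quarter = 8; thirty-second note = 1; quarter tied to eighth (quarter + eighth) = 12; quarter tied to eighth (quarter + eighth) = 12; quarter tied to eighth (quarter + eighth) = 12.
Sum: 1 + 8 + 1 + 12 + 12 + 12 = 46.
46 ÷ 4 = 11.5 beats.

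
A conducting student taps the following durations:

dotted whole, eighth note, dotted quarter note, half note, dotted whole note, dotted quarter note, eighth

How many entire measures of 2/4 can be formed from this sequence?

9

One bar of 2/4 = 4 eighth notes.
Each duration in eighth notes: dotted whole = 12; eighth note = 1; dotted quarter note = 3; half note = 4; dotted whole note = 12; dotted quarter note = 3; eighth = 1.
Altogether 12 + 1 + 3 + 4 + 12 + 3 + 1 = 36.
36 ÷ 4 = 9 complete bars with 0 left over.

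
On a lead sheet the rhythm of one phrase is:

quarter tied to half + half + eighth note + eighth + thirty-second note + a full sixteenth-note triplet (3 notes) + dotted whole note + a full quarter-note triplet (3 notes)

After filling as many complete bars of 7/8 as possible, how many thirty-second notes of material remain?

One bar of 7/8 = 28 thirty-second notes.
Express everything in thirty-second notes: quarter tied to half (quarter + half) = 24; half = 16; eighth note = 4; eighth = 4; thirty-second note = 1; a full sixteenth-note triplet (3 notes) (three triplet sixteenths span one eighth) = 4; dotted whole note = 48; a full quarter-note triplet (3 notes) (three triplet quarters span one half) = 16.
Altogether 24 + 16 + 4 + 4 + 1 + 4 + 48 + 16 = 117.
117 ÷ 28 = 4 complete bars with 5 thirty-second notes remaining.

5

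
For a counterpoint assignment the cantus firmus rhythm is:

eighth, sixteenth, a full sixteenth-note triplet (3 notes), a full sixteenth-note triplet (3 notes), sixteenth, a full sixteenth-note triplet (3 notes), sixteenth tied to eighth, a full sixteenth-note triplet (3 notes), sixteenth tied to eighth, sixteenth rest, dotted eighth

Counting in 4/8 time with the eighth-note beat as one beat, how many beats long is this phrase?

11

One eighth-note beat = 2 sixteenth notes.
Working in sixteenth notes: eighth = 2; sixteenth = 1; a full sixteenth-note triplet (3 notes) (three triplet sixteenths span one eighth) = 2; a full sixteenth-note triplet (3 notes) (three triplet sixteenths span one eighth) = 2; sixteenth = 1; a full sixteenth-note triplet (3 notes) (three triplet sixteenths span one eighth) = 2; sixteenth tied to eighth (sixteenth + eighth) = 3; a full sixteenth-note triplet (3 notes) (three triplet sixteenths span one eighth) = 2; sixteenth tied to eighth (sixteenth + eighth) = 3; sixteenth rest = 1; dotted eighth = 3.
Sum: 2 + 1 + 2 + 2 + 1 + 2 + 3 + 2 + 3 + 1 + 3 = 22.
22 ÷ 2 = 11 beats.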